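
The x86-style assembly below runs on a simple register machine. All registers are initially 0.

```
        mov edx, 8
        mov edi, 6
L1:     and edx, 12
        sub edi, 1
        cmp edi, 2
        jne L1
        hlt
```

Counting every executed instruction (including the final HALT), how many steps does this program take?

19

mov edx, 8 → edx=8
mov edi, 6 → edi=6
and edx, 12 → edx=8&12=8
sub edi, 1 → edi=6-1=5
cmp edi, 2  (cmp 5,2)
jne L1: taken
and edx, 12 → edx=8&12=8
sub edi, 1 → edi=5-1=4
cmp edi, 2  (cmp 4,2)
jne L1: taken
and edx, 12 → edx=8&12=8
sub edi, 1 → edi=4-1=3
cmp edi, 2  (cmp 3,2)
jne L1: taken
and edx, 12 → edx=8&12=8
sub edi, 1 → edi=3-1=2
cmp edi, 2  (cmp 2,2)
jne L1: not taken
halt.
Total executed instructions: 19.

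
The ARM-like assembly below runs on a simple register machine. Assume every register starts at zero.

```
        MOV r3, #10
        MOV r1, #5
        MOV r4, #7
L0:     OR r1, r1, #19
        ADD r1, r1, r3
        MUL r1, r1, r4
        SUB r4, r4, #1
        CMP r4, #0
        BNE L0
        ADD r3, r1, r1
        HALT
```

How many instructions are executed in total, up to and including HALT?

after MOV r3, #10: r3=10
after MOV r1, #5: r1=5
after MOV r4, #7: r4=7
after OR r1, r1, #19: r1=5|19=23
after ADD r1, r1, r3: r1=23+10=33
after MUL r1, r1, r4: r1=33*7=231
after SUB r4, r4, #1: r4=7-1=6
CMP r4, #0  (cmp 6,0)
BNE L0: taken
after OR r1, r1, #19: r1=231|19=247
after ADD r1, r1, r3: r1=247+10=257
after MUL r1, r1, r4: r1=257*6=1542
after SUB r4, r4, #1: r4=6-1=5
CMP r4, #0  (cmp 5,0)
BNE L0: taken
after OR r1, r1, #19: r1=1542|19=1559
after ADD r1, r1, r3: r1=1559+10=1569
after MUL r1, r1, r4: r1=1569*5=7845
after SUB r4, r4, #1: r4=5-1=4
CMP r4, #0  (cmp 4,0)
BNE L0: taken
after OR r1, r1, #19: r1=7845|19=7863
after ADD r1, r1, r3: r1=7863+10=7873
after MUL r1, r1, r4: r1=7873*4=31492
after SUB r4, r4, #1: r4=4-1=3
CMP r4, #0  (cmp 3,0)
BNE L0: taken
after OR r1, r1, #19: r1=31492|19=31511
after ADD r1, r1, r3: r1=31511+10=31521
after MUL r1, r1, r4: r1=31521*3=94563
after SUB r4, r4, #1: r4=3-1=2
CMP r4, #0  (cmp 2,0)
BNE L0: taken
after OR r1, r1, #19: r1=94563|19=94579
after ADD r1, r1, r3: r1=94579+10=94589
after MUL r1, r1, r4: r1=94589*2=189178
after SUB r4, r4, #1: r4=2-1=1
CMP r4, #0  (cmp 1,0)
BNE L0: taken
after OR r1, r1, #19: r1=189178|19=189179
after ADD r1, r1, r3: r1=189179+10=189189
after MUL r1, r1, r4: r1=189189*1=189189
after SUB r4, r4, #1: r4=1-1=0
CMP r4, #0  (cmp 0,0)
BNE L0: not taken
after ADD r3, r1, r1: r3=189189+189189=378378
halt.
Total executed instructions: 47.

47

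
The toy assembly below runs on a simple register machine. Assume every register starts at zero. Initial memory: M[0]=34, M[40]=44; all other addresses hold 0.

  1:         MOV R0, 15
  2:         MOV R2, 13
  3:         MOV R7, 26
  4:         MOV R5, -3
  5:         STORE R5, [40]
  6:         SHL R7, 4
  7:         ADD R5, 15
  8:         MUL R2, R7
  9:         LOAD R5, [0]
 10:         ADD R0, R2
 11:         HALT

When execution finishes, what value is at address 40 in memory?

after MOV R0, 15: R0=15
after MOV R2, 13: R2=13
after MOV R7, 26: R7=26
after MOV R5, -3: R5=-3
STORE R5, [40] → M[40]=-3
after SHL R7, 4: R7=26<<4=416
after ADD R5, 15: R5=(-3)+15=12
after MUL R2, R7: R2=13*416=5408
after LOAD R5, [0]: R5=M[0]=34
after ADD R0, R2: R0=15+5408=5423
halt.

-3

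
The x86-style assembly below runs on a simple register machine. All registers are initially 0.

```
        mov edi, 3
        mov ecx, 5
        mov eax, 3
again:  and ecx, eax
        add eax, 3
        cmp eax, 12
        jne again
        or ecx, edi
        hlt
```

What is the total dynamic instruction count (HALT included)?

after mov edi, 3: edi=3
after mov ecx, 5: ecx=5
after mov eax, 3: eax=3
after and ecx, eax: ecx=5&3=1
after add eax, 3: eax=3+3=6
cmp eax, 12  (cmp 6,12)
jne again: taken
after and ecx, eax: ecx=1&6=0
after add eax, 3: eax=6+3=9
cmp eax, 12  (cmp 9,12)
jne again: taken
after and ecx, eax: ecx=0&9=0
after add eax, 3: eax=9+3=12
cmp eax, 12  (cmp 12,12)
jne again: not taken
after or ecx, edi: ecx=0|3=3
halt.
Total executed instructions: 17.

17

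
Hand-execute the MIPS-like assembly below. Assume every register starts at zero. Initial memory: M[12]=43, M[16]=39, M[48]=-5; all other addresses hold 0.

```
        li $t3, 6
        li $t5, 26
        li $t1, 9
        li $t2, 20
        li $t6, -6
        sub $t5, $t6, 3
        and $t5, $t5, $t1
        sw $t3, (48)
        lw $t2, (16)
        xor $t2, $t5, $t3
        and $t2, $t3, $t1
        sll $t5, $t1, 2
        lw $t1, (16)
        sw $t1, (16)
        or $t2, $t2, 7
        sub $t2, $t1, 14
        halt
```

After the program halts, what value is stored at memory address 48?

6

$t3=6
$t5=26
$t1=9
$t2=20
$t6=-6
$t5=(-6)-3=-9
$t5=(-9)&9=1
sw $t3, (48) → M[48]=6
$t2=M[16]=39
$t2=1^6=7
$t2=6&9=0
$t5=9<<2=36
$t1=M[16]=39
sw $t1, (16) → M[16]=39
$t2=0|7=7
$t2=39-14=25
halt.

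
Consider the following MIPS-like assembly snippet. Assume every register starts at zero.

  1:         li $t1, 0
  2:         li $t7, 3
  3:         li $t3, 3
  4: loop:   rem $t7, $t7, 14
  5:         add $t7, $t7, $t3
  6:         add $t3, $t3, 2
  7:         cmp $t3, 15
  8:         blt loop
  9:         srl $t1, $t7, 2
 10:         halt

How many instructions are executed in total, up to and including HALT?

li $t1, 0 → $t1=0
li $t7, 3 → $t7=3
li $t3, 3 → $t3=3
rem $t7, $t7, 14 → $t7=3%14=3
add $t7, $t7, $t3 → $t7=3+3=6
add $t3, $t3, 2 → $t3=3+2=5
cmp $t3, 15  (cmp 5,15)
blt loop: taken
rem $t7, $t7, 14 → $t7=6%14=6
add $t7, $t7, $t3 → $t7=6+5=11
add $t3, $t3, 2 → $t3=5+2=7
cmp $t3, 15  (cmp 7,15)
blt loop: taken
rem $t7, $t7, 14 → $t7=11%14=11
add $t7, $t7, $t3 → $t7=11+7=18
add $t3, $t3, 2 → $t3=7+2=9
cmp $t3, 15  (cmp 9,15)
blt loop: taken
rem $t7, $t7, 14 → $t7=18%14=4
add $t7, $t7, $t3 → $t7=4+9=13
add $t3, $t3, 2 → $t3=9+2=11
cmp $t3, 15  (cmp 11,15)
blt loop: taken
rem $t7, $t7, 14 → $t7=13%14=13
add $t7, $t7, $t3 → $t7=13+11=24
add $t3, $t3, 2 → $t3=11+2=13
cmp $t3, 15  (cmp 13,15)
blt loop: taken
rem $t7, $t7, 14 → $t7=24%14=10
add $t7, $t7, $t3 → $t7=10+13=23
add $t3, $t3, 2 → $t3=13+2=15
cmp $t3, 15  (cmp 15,15)
blt loop: not taken
srl $t1, $t7, 2 → $t1=23>>2=5
halt.
Total executed instructions: 35.

35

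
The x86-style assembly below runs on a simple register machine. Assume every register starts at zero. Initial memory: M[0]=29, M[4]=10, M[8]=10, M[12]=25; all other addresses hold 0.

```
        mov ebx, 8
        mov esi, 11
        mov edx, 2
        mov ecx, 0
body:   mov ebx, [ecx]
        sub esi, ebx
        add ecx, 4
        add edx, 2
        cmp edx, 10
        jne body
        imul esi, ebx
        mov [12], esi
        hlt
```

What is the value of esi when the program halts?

mov ebx, 8 → ebx=8
mov esi, 11 → esi=11
mov edx, 2 → edx=2
mov ecx, 0 → ecx=0
mov ebx, [ecx] → ebx=M[0]=29
sub esi, ebx → esi=11-29=-18
add ecx, 4 → ecx=0+4=4
add edx, 2 → edx=2+2=4
cmp edx, 10  (cmp 4,10)
jne body: taken
mov ebx, [ecx] → ebx=M[4]=10
sub esi, ebx → esi=(-18)-10=-28
add ecx, 4 → ecx=4+4=8
add edx, 2 → edx=4+2=6
cmp edx, 10  (cmp 6,10)
jne body: taken
mov ebx, [ecx] → ebx=M[8]=10
sub esi, ebx → esi=(-28)-10=-38
add ecx, 4 → ecx=8+4=12
add edx, 2 → edx=6+2=8
cmp edx, 10  (cmp 8,10)
jne body: taken
mov ebx, [ecx] → ebx=M[12]=25
sub esi, ebx → esi=(-38)-25=-63
add ecx, 4 → ecx=12+4=16
add edx, 2 → edx=8+2=10
cmp edx, 10  (cmp 10,10)
jne body: not taken
imul esi, ebx → esi=(-63)*25=-1575
mov [12], esi → M[12]=-1575
halt.

-1575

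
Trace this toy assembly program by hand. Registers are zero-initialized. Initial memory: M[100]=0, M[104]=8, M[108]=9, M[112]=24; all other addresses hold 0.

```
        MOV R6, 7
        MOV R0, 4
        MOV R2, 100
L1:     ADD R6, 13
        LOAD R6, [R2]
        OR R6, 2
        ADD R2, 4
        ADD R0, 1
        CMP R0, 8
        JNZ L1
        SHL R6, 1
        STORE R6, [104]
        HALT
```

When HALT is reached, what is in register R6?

R6=7
R0=4
R2=100
R6=7+13=20
R6=M[100]=0
R6=0|2=2
R2=100+4=104
R0=4+1=5
CMP R0, 8  (cmp 5,8)
JNZ L1: taken
R6=2+13=15
R6=M[104]=8
R6=8|2=10
R2=104+4=108
R0=5+1=6
CMP R0, 8  (cmp 6,8)
JNZ L1: taken
R6=10+13=23
R6=M[108]=9
R6=9|2=11
R2=108+4=112
R0=6+1=7
CMP R0, 8  (cmp 7,8)
JNZ L1: taken
R6=11+13=24
R6=M[112]=24
R6=24|2=26
R2=112+4=116
R0=7+1=8
CMP R0, 8  (cmp 8,8)
JNZ L1: not taken
R6=26<<1=52
STORE R6, [104] → M[104]=52
halt.

52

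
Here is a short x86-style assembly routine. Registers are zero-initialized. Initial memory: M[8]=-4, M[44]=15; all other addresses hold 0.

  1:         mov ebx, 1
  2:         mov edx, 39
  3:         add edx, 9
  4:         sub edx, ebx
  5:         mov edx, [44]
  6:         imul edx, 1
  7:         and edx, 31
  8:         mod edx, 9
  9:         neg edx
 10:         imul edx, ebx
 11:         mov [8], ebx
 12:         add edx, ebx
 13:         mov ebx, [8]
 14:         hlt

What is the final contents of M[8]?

ebx=1
edx=39
edx=39+9=48
edx=48-1=47
edx=M[44]=15
edx=15*1=15
edx=15&31=15
edx=15%9=6
edx=-(6)=-6
edx=(-6)*1=-6
mov [8], ebx → M[8]=1
edx=(-6)+1=-5
ebx=M[8]=1
halt.

1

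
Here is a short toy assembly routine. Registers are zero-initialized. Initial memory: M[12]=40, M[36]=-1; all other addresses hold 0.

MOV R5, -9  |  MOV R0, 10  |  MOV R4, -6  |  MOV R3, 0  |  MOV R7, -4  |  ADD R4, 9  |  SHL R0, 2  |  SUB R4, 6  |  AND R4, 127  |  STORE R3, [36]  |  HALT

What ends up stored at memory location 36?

R5=-9
R0=10
R4=-6
R3=0
R7=-4
R4=(-6)+9=3
R0=10<<2=40
R4=3-6=-3
R4=(-3)&127=125
STORE R3, [36] → M[36]=0
halt.

0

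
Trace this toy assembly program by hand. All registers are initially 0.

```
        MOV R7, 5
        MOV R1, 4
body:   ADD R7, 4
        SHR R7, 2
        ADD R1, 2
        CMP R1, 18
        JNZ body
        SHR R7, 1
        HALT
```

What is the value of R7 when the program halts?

MOV R7, 5 → R7=5
MOV R1, 4 → R1=4
ADD R7, 4 → R7=5+4=9
SHR R7, 2 → R7=9>>2=2
ADD R1, 2 → R1=4+2=6
CMP R1, 18  (cmp 6,18)
JNZ body: taken
ADD R7, 4 → R7=2+4=6
SHR R7, 2 → R7=6>>2=1
ADD R1, 2 → R1=6+2=8
CMP R1, 18  (cmp 8,18)
JNZ body: taken
ADD R7, 4 → R7=1+4=5
SHR R7, 2 → R7=5>>2=1
ADD R1, 2 → R1=8+2=10
CMP R1, 18  (cmp 10,18)
JNZ body: taken
ADD R7, 4 → R7=1+4=5
SHR R7, 2 → R7=5>>2=1
ADD R1, 2 → R1=10+2=12
CMP R1, 18  (cmp 12,18)
JNZ body: taken
ADD R7, 4 → R7=1+4=5
SHR R7, 2 → R7=5>>2=1
ADD R1, 2 → R1=12+2=14
CMP R1, 18  (cmp 14,18)
JNZ body: taken
ADD R7, 4 → R7=1+4=5
SHR R7, 2 → R7=5>>2=1
ADD R1, 2 → R1=14+2=16
CMP R1, 18  (cmp 16,18)
JNZ body: taken
ADD R7, 4 → R7=1+4=5
SHR R7, 2 → R7=5>>2=1
ADD R1, 2 → R1=16+2=18
CMP R1, 18  (cmp 18,18)
JNZ body: not taken
SHR R7, 1 → R7=1>>1=0
halt.

0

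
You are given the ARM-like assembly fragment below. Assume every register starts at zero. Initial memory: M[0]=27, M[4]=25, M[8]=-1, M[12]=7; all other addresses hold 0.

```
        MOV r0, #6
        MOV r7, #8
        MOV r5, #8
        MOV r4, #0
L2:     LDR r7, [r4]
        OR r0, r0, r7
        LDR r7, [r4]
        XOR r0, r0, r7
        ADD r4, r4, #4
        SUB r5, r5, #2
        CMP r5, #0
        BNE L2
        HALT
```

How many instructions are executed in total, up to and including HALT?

37

r0=6
r7=8
r5=8
r4=0
r7=M[0]=27
r0=6|27=31
r7=M[0]=27
r0=31^27=4
r4=0+4=4
r5=8-2=6
CMP r5, #0  (cmp 6,0)
BNE L2: taken
r7=M[4]=25
r0=4|25=29
r7=M[4]=25
r0=29^25=4
r4=4+4=8
r5=6-2=4
CMP r5, #0  (cmp 4,0)
BNE L2: taken
r7=M[8]=-1
r0=4|(-1)=-1
r7=M[8]=-1
r0=(-1)^(-1)=0
r4=8+4=12
r5=4-2=2
CMP r5, #0  (cmp 2,0)
BNE L2: taken
r7=M[12]=7
r0=0|7=7
r7=M[12]=7
r0=7^7=0
r4=12+4=16
r5=2-2=0
CMP r5, #0  (cmp 0,0)
BNE L2: not taken
halt.
Total executed instructions: 37.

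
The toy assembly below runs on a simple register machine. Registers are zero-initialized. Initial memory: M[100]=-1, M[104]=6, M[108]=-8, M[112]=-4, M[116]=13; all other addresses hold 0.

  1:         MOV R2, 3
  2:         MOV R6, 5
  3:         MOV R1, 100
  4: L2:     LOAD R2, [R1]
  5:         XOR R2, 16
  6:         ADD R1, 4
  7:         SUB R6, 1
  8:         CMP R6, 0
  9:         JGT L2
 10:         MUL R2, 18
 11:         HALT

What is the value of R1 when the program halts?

120

MOV R2, 3 → R2=3
MOV R6, 5 → R6=5
MOV R1, 100 → R1=100
LOAD R2, [R1] → R2=M[100]=-1
XOR R2, 16 → R2=(-1)^16=-17
ADD R1, 4 → R1=100+4=104
SUB R6, 1 → R6=5-1=4
CMP R6, 0  (cmp 4,0)
JGT L2: taken
LOAD R2, [R1] → R2=M[104]=6
XOR R2, 16 → R2=6^16=22
ADD R1, 4 → R1=104+4=108
SUB R6, 1 → R6=4-1=3
CMP R6, 0  (cmp 3,0)
JGT L2: taken
LOAD R2, [R1] → R2=M[108]=-8
XOR R2, 16 → R2=(-8)^16=-24
ADD R1, 4 → R1=108+4=112
SUB R6, 1 → R6=3-1=2
CMP R6, 0  (cmp 2,0)
JGT L2: taken
LOAD R2, [R1] → R2=M[112]=-4
XOR R2, 16 → R2=(-4)^16=-20
ADD R1, 4 → R1=112+4=116
SUB R6, 1 → R6=2-1=1
CMP R6, 0  (cmp 1,0)
JGT L2: taken
LOAD R2, [R1] → R2=M[116]=13
XOR R2, 16 → R2=13^16=29
ADD R1, 4 → R1=116+4=120
SUB R6, 1 → R6=1-1=0
CMP R6, 0  (cmp 0,0)
JGT L2: not taken
MUL R2, 18 → R2=29*18=522
halt.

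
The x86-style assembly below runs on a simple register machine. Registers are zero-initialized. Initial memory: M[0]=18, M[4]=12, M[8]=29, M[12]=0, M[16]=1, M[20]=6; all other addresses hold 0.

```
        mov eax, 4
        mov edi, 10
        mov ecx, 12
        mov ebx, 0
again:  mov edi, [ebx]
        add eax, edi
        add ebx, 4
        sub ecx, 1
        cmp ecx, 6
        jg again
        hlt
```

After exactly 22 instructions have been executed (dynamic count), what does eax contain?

63

eax=4
edi=10
ecx=12
ebx=0
edi=M[0]=18
eax=4+18=22
ebx=0+4=4
ecx=12-1=11
cmp ecx, 6  (cmp 11,6)
jg again: taken
edi=M[4]=12
eax=22+12=34
ebx=4+4=8
ecx=11-1=10
cmp ecx, 6  (cmp 10,6)
jg again: taken
edi=M[8]=29
eax=34+29=63
ebx=8+4=12
ecx=10-1=9
cmp ecx, 6  (cmp 9,6)
jg again: taken
After step 22: eax = 63.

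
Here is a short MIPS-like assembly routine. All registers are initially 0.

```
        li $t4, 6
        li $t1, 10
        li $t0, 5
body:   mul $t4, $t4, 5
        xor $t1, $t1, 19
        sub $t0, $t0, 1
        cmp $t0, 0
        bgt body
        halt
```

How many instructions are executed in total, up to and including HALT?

after li $t4, 6: $t4=6
after li $t1, 10: $t1=10
after li $t0, 5: $t0=5
after mul $t4, $t4, 5: $t4=6*5=30
after xor $t1, $t1, 19: $t1=10^19=25
after sub $t0, $t0, 1: $t0=5-1=4
cmp $t0, 0  (cmp 4,0)
bgt body: taken
after mul $t4, $t4, 5: $t4=30*5=150
after xor $t1, $t1, 19: $t1=25^19=10
after sub $t0, $t0, 1: $t0=4-1=3
cmp $t0, 0  (cmp 3,0)
bgt body: taken
after mul $t4, $t4, 5: $t4=150*5=750
after xor $t1, $t1, 19: $t1=10^19=25
after sub $t0, $t0, 1: $t0=3-1=2
cmp $t0, 0  (cmp 2,0)
bgt body: taken
after mul $t4, $t4, 5: $t4=750*5=3750
after xor $t1, $t1, 19: $t1=25^19=10
after sub $t0, $t0, 1: $t0=2-1=1
cmp $t0, 0  (cmp 1,0)
bgt body: taken
after mul $t4, $t4, 5: $t4=3750*5=18750
after xor $t1, $t1, 19: $t1=10^19=25
after sub $t0, $t0, 1: $t0=1-1=0
cmp $t0, 0  (cmp 0,0)
bgt body: not taken
halt.
Total executed instructions: 29.

29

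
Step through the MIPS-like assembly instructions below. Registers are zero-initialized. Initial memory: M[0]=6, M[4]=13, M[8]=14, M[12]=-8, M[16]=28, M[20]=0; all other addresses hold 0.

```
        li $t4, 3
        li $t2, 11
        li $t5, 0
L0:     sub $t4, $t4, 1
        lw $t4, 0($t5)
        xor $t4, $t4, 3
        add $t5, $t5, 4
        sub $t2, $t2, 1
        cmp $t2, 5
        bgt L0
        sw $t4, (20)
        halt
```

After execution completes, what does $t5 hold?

after li $t4, 3: $t4=3
after li $t2, 11: $t2=11
after li $t5, 0: $t5=0
after sub $t4, $t4, 1: $t4=3-1=2
after lw $t4, 0($t5): $t4=M[0]=6
after xor $t4, $t4, 3: $t4=6^3=5
after add $t5, $t5, 4: $t5=0+4=4
after sub $t2, $t2, 1: $t2=11-1=10
cmp $t2, 5  (cmp 10,5)
bgt L0: taken
after sub $t4, $t4, 1: $t4=5-1=4
after lw $t4, 0($t5): $t4=M[4]=13
after xor $t4, $t4, 3: $t4=13^3=14
after add $t5, $t5, 4: $t5=4+4=8
after sub $t2, $t2, 1: $t2=10-1=9
cmp $t2, 5  (cmp 9,5)
bgt L0: taken
after sub $t4, $t4, 1: $t4=14-1=13
after lw $t4, 0($t5): $t4=M[8]=14
after xor $t4, $t4, 3: $t4=14^3=13
after add $t5, $t5, 4: $t5=8+4=12
after sub $t2, $t2, 1: $t2=9-1=8
cmp $t2, 5  (cmp 8,5)
bgt L0: taken
after sub $t4, $t4, 1: $t4=13-1=12
after lw $t4, 0($t5): $t4=M[12]=-8
after xor $t4, $t4, 3: $t4=(-8)^3=-5
after add $t5, $t5, 4: $t5=12+4=16
after sub $t2, $t2, 1: $t2=8-1=7
cmp $t2, 5  (cmp 7,5)
bgt L0: taken
after sub $t4, $t4, 1: $t4=(-5)-1=-6
after lw $t4, 0($t5): $t4=M[16]=28
after xor $t4, $t4, 3: $t4=28^3=31
after add $t5, $t5, 4: $t5=16+4=20
after sub $t2, $t2, 1: $t2=7-1=6
cmp $t2, 5  (cmp 6,5)
bgt L0: taken
after sub $t4, $t4, 1: $t4=31-1=30
after lw $t4, 0($t5): $t4=M[20]=0
after xor $t4, $t4, 3: $t4=0^3=3
after add $t5, $t5, 4: $t5=20+4=24
after sub $t2, $t2, 1: $t2=6-1=5
cmp $t2, 5  (cmp 5,5)
bgt L0: not taken
sw $t4, (20) → M[20]=3
halt.

24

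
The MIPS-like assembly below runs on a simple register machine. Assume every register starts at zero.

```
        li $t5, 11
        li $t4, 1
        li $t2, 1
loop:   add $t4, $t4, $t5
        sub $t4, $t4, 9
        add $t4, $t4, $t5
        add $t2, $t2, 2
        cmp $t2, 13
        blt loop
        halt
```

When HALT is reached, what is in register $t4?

79

$t5=11
$t4=1
$t2=1
$t4=1+11=12
$t4=12-9=3
$t4=3+11=14
$t2=1+2=3
cmp $t2, 13  (cmp 3,13)
blt loop: taken
$t4=14+11=25
$t4=25-9=16
$t4=16+11=27
$t2=3+2=5
cmp $t2, 13  (cmp 5,13)
blt loop: taken
$t4=27+11=38
$t4=38-9=29
$t4=29+11=40
$t2=5+2=7
cmp $t2, 13  (cmp 7,13)
blt loop: taken
$t4=40+11=51
$t4=51-9=42
$t4=42+11=53
$t2=7+2=9
cmp $t2, 13  (cmp 9,13)
blt loop: taken
$t4=53+11=64
$t4=64-9=55
$t4=55+11=66
$t2=9+2=11
cmp $t2, 13  (cmp 11,13)
blt loop: taken
$t4=66+11=77
$t4=77-9=68
$t4=68+11=79
$t2=11+2=13
cmp $t2, 13  (cmp 13,13)
blt loop: not taken
halt.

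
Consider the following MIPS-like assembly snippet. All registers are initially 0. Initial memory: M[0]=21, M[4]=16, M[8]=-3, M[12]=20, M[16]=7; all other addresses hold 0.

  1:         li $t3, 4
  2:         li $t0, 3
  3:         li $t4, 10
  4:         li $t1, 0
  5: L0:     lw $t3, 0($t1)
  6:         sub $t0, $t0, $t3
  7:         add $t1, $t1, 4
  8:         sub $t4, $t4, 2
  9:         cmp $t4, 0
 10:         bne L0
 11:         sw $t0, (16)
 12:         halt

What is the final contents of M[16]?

li $t3, 4 → $t3=4
li $t0, 3 → $t0=3
li $t4, 10 → $t4=10
li $t1, 0 → $t1=0
lw $t3, 0($t1) → $t3=M[0]=21
sub $t0, $t0, $t3 → $t0=3-21=-18
add $t1, $t1, 4 → $t1=0+4=4
sub $t4, $t4, 2 → $t4=10-2=8
cmp $t4, 0  (cmp 8,0)
bne L0: taken
lw $t3, 0($t1) → $t3=M[4]=16
sub $t0, $t0, $t3 → $t0=(-18)-16=-34
add $t1, $t1, 4 → $t1=4+4=8
sub $t4, $t4, 2 → $t4=8-2=6
cmp $t4, 0  (cmp 6,0)
bne L0: taken
lw $t3, 0($t1) → $t3=M[8]=-3
sub $t0, $t0, $t3 → $t0=(-34)-(-3)=-31
add $t1, $t1, 4 → $t1=8+4=12
sub $t4, $t4, 2 → $t4=6-2=4
cmp $t4, 0  (cmp 4,0)
bne L0: taken
lw $t3, 0($t1) → $t3=M[12]=20
sub $t0, $t0, $t3 → $t0=(-31)-20=-51
add $t1, $t1, 4 → $t1=12+4=16
sub $t4, $t4, 2 → $t4=4-2=2
cmp $t4, 0  (cmp 2,0)
bne L0: taken
lw $t3, 0($t1) → $t3=M[16]=7
sub $t0, $t0, $t3 → $t0=(-51)-7=-58
add $t1, $t1, 4 → $t1=16+4=20
sub $t4, $t4, 2 → $t4=2-2=0
cmp $t4, 0  (cmp 0,0)
bne L0: not taken
sw $t0, (16) → M[16]=-58
halt.

-58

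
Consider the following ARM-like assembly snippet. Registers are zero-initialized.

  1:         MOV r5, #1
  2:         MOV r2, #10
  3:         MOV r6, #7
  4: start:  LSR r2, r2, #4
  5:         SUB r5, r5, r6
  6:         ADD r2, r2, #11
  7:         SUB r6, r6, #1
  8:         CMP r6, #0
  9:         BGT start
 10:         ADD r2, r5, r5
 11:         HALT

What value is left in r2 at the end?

r5=1
r2=10
r6=7
r2=10>>4=0
r5=1-7=-6
r2=0+11=11
r6=7-1=6
CMP r6, #0  (cmp 6,0)
BGT start: taken
r2=11>>4=0
r5=(-6)-6=-12
r2=0+11=11
r6=6-1=5
CMP r6, #0  (cmp 5,0)
BGT start: taken
r2=11>>4=0
r5=(-12)-5=-17
r2=0+11=11
r6=5-1=4
CMP r6, #0  (cmp 4,0)
BGT start: taken
r2=11>>4=0
r5=(-17)-4=-21
r2=0+11=11
r6=4-1=3
CMP r6, #0  (cmp 3,0)
BGT start: taken
r2=11>>4=0
r5=(-21)-3=-24
r2=0+11=11
r6=3-1=2
CMP r6, #0  (cmp 2,0)
BGT start: taken
r2=11>>4=0
r5=(-24)-2=-26
r2=0+11=11
r6=2-1=1
CMP r6, #0  (cmp 1,0)
BGT start: taken
r2=11>>4=0
r5=(-26)-1=-27
r2=0+11=11
r6=1-1=0
CMP r6, #0  (cmp 0,0)
BGT start: not taken
r2=(-27)+(-27)=-54
halt.

-54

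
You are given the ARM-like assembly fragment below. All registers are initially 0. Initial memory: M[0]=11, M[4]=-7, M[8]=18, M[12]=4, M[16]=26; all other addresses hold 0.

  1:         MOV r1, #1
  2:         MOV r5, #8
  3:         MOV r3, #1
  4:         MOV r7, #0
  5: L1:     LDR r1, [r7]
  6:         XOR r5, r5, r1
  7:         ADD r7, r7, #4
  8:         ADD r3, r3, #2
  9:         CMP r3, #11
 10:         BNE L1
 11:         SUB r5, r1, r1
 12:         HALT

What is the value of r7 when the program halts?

r1=1
r5=8
r3=1
r7=0
r1=M[0]=11
r5=8^11=3
r7=0+4=4
r3=1+2=3
CMP r3, #11  (cmp 3,11)
BNE L1: taken
r1=M[4]=-7
r5=3^(-7)=-6
r7=4+4=8
r3=3+2=5
CMP r3, #11  (cmp 5,11)
BNE L1: taken
r1=M[8]=18
r5=(-6)^18=-24
r7=8+4=12
r3=5+2=7
CMP r3, #11  (cmp 7,11)
BNE L1: taken
r1=M[12]=4
r5=(-24)^4=-20
r7=12+4=16
r3=7+2=9
CMP r3, #11  (cmp 9,11)
BNE L1: taken
r1=M[16]=26
r5=(-20)^26=-10
r7=16+4=20
r3=9+2=11
CMP r3, #11  (cmp 11,11)
BNE L1: not taken
r5=26-26=0
halt.

20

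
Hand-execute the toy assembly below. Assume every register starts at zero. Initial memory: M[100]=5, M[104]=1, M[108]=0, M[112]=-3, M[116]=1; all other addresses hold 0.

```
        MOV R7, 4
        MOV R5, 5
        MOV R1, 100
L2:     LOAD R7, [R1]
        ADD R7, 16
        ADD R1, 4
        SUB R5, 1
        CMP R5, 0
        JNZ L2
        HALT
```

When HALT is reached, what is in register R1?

R7=4
R5=5
R1=100
R7=M[100]=5
R7=5+16=21
R1=100+4=104
R5=5-1=4
CMP R5, 0  (cmp 4,0)
JNZ L2: taken
R7=M[104]=1
R7=1+16=17
R1=104+4=108
R5=4-1=3
CMP R5, 0  (cmp 3,0)
JNZ L2: taken
R7=M[108]=0
R7=0+16=16
R1=108+4=112
R5=3-1=2
CMP R5, 0  (cmp 2,0)
JNZ L2: taken
R7=M[112]=-3
R7=(-3)+16=13
R1=112+4=116
R5=2-1=1
CMP R5, 0  (cmp 1,0)
JNZ L2: taken
R7=M[116]=1
R7=1+16=17
R1=116+4=120
R5=1-1=0
CMP R5, 0  (cmp 0,0)
JNZ L2: not taken
halt.

120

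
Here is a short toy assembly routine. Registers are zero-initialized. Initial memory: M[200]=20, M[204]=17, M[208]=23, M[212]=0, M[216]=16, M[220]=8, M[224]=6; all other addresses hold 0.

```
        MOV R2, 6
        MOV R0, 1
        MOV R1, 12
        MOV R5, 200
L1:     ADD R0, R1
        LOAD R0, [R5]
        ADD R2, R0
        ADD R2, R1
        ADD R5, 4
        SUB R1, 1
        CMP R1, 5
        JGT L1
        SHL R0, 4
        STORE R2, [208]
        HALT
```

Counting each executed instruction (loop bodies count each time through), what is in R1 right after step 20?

after MOV R2, 6: R2=6
after MOV R0, 1: R0=1
after MOV R1, 12: R1=12
after MOV R5, 200: R5=200
after ADD R0, R1: R0=1+12=13
after LOAD R0, [R5]: R0=M[200]=20
after ADD R2, R0: R2=6+20=26
after ADD R2, R1: R2=26+12=38
after ADD R5, 4: R5=200+4=204
after SUB R1, 1: R1=12-1=11
CMP R1, 5  (cmp 11,5)
JGT L1: taken
after ADD R0, R1: R0=20+11=31
after LOAD R0, [R5]: R0=M[204]=17
after ADD R2, R0: R2=38+17=55
after ADD R2, R1: R2=55+11=66
after ADD R5, 4: R5=204+4=208
after SUB R1, 1: R1=11-1=10
CMP R1, 5  (cmp 10,5)
JGT L1: taken
After step 20: R1 = 10.

10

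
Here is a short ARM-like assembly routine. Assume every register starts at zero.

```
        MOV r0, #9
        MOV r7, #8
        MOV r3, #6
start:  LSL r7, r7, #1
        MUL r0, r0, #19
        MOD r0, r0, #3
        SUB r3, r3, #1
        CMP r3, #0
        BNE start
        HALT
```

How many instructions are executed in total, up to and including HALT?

r0=9
r7=8
r3=6
r7=8<<1=16
r0=9*19=171
r0=171%3=0
r3=6-1=5
CMP r3, #0  (cmp 5,0)
BNE start: taken
r7=16<<1=32
r0=0*19=0
r0=0%3=0
r3=5-1=4
CMP r3, #0  (cmp 4,0)
BNE start: taken
r7=32<<1=64
r0=0*19=0
r0=0%3=0
r3=4-1=3
CMP r3, #0  (cmp 3,0)
BNE start: taken
r7=64<<1=128
r0=0*19=0
r0=0%3=0
r3=3-1=2
CMP r3, #0  (cmp 2,0)
BNE start: taken
r7=128<<1=256
r0=0*19=0
r0=0%3=0
r3=2-1=1
CMP r3, #0  (cmp 1,0)
BNE start: taken
r7=256<<1=512
r0=0*19=0
r0=0%3=0
r3=1-1=0
CMP r3, #0  (cmp 0,0)
BNE start: not taken
halt.
Total executed instructions: 40.

40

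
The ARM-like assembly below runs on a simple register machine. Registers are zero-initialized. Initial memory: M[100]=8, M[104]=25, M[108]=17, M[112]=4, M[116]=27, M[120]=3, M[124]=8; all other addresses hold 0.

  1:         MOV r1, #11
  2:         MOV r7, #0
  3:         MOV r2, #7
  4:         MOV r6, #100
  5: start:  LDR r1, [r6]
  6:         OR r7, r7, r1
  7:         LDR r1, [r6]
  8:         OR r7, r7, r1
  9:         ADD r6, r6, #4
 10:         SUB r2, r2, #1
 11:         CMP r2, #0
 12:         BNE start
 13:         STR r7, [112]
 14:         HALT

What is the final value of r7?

r1=11
r7=0
r2=7
r6=100
r1=M[100]=8
r7=0|8=8
r1=M[100]=8
r7=8|8=8
r6=100+4=104
r2=7-1=6
CMP r2, #0  (cmp 6,0)
BNE start: taken
r1=M[104]=25
r7=8|25=25
r1=M[104]=25
r7=25|25=25
r6=104+4=108
r2=6-1=5
CMP r2, #0  (cmp 5,0)
BNE start: taken
r1=M[108]=17
r7=25|17=25
r1=M[108]=17
r7=25|17=25
r6=108+4=112
r2=5-1=4
CMP r2, #0  (cmp 4,0)
BNE start: taken
r1=M[112]=4
r7=25|4=29
r1=M[112]=4
r7=29|4=29
r6=112+4=116
r2=4-1=3
CMP r2, #0  (cmp 3,0)
BNE start: taken
r1=M[116]=27
r7=29|27=31
r1=M[116]=27
r7=31|27=31
r6=116+4=120
r2=3-1=2
CMP r2, #0  (cmp 2,0)
BNE start: taken
r1=M[120]=3
r7=31|3=31
r1=M[120]=3
r7=31|3=31
r6=120+4=124
r2=2-1=1
CMP r2, #0  (cmp 1,0)
BNE start: taken
r1=M[124]=8
r7=31|8=31
r1=M[124]=8
r7=31|8=31
r6=124+4=128
r2=1-1=0
CMP r2, #0  (cmp 0,0)
BNE start: not taken
STR r7, [112] → M[112]=31
halt.

31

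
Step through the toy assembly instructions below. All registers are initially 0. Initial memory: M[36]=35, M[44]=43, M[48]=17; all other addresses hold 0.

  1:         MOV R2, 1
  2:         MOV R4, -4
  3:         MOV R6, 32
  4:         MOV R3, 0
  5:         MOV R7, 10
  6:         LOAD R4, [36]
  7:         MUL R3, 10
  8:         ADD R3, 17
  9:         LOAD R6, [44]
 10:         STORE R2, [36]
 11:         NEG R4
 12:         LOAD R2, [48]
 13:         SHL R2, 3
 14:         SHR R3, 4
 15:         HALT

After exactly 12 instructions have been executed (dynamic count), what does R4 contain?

-35

MOV R2, 1 → R2=1
MOV R4, -4 → R4=-4
MOV R6, 32 → R6=32
MOV R3, 0 → R3=0
MOV R7, 10 → R7=10
LOAD R4, [36] → R4=M[36]=35
MUL R3, 10 → R3=0*10=0
ADD R3, 17 → R3=0+17=17
LOAD R6, [44] → R6=M[44]=43
STORE R2, [36] → M[36]=1
NEG R4 → R4=-(35)=-35
LOAD R2, [48] → R2=M[48]=17
After step 12: R4 = -35.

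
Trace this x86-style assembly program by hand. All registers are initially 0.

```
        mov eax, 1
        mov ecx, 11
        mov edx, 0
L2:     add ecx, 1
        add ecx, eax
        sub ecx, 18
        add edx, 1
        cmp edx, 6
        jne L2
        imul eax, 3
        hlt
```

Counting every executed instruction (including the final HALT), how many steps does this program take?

41

after mov eax, 1: eax=1
after mov ecx, 11: ecx=11
after mov edx, 0: edx=0
after add ecx, 1: ecx=11+1=12
after add ecx, eax: ecx=12+1=13
after sub ecx, 18: ecx=13-18=-5
after add edx, 1: edx=0+1=1
cmp edx, 6  (cmp 1,6)
jne L2: taken
after add ecx, 1: ecx=(-5)+1=-4
after add ecx, eax: ecx=(-4)+1=-3
after sub ecx, 18: ecx=(-3)-18=-21
after add edx, 1: edx=1+1=2
cmp edx, 6  (cmp 2,6)
jne L2: taken
after add ecx, 1: ecx=(-21)+1=-20
after add ecx, eax: ecx=(-20)+1=-19
after sub ecx, 18: ecx=(-19)-18=-37
after add edx, 1: edx=2+1=3
cmp edx, 6  (cmp 3,6)
jne L2: taken
after add ecx, 1: ecx=(-37)+1=-36
after add ecx, eax: ecx=(-36)+1=-35
after sub ecx, 18: ecx=(-35)-18=-53
after add edx, 1: edx=3+1=4
cmp edx, 6  (cmp 4,6)
jne L2: taken
after add ecx, 1: ecx=(-53)+1=-52
after add ecx, eax: ecx=(-52)+1=-51
after sub ecx, 18: ecx=(-51)-18=-69
after add edx, 1: edx=4+1=5
cmp edx, 6  (cmp 5,6)
jne L2: taken
after add ecx, 1: ecx=(-69)+1=-68
after add ecx, eax: ecx=(-68)+1=-67
after sub ecx, 18: ecx=(-67)-18=-85
after add edx, 1: edx=5+1=6
cmp edx, 6  (cmp 6,6)
jne L2: not taken
after imul eax, 3: eax=1*3=3
halt.
Total executed instructions: 41.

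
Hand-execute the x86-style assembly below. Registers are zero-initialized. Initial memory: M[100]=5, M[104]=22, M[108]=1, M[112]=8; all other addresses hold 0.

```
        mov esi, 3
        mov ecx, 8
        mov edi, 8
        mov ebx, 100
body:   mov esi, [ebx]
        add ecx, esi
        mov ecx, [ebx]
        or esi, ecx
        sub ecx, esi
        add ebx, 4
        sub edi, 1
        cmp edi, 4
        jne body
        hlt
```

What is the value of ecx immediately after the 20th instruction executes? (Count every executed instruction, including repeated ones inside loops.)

after mov esi, 3: esi=3
after mov ecx, 8: ecx=8
after mov edi, 8: edi=8
after mov ebx, 100: ebx=100
after mov esi, [ebx]: esi=M[100]=5
after add ecx, esi: ecx=8+5=13
after mov ecx, [ebx]: ecx=M[100]=5
after or esi, ecx: esi=5|5=5
after sub ecx, esi: ecx=5-5=0
after add ebx, 4: ebx=100+4=104
after sub edi, 1: edi=8-1=7
cmp edi, 4  (cmp 7,4)
jne body: taken
after mov esi, [ebx]: esi=M[104]=22
after add ecx, esi: ecx=0+22=22
after mov ecx, [ebx]: ecx=M[104]=22
after or esi, ecx: esi=22|22=22
after sub ecx, esi: ecx=22-22=0
after add ebx, 4: ebx=104+4=108
after sub edi, 1: edi=7-1=6
After step 20: ecx = 0.

0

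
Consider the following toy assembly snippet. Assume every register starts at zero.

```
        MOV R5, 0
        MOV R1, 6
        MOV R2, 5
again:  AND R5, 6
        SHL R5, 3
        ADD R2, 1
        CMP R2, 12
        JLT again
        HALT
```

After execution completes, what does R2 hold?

MOV R5, 0 → R5=0
MOV R1, 6 → R1=6
MOV R2, 5 → R2=5
AND R5, 6 → R5=0&6=0
SHL R5, 3 → R5=0<<3=0
ADD R2, 1 → R2=5+1=6
CMP R2, 12  (cmp 6,12)
JLT again: taken
AND R5, 6 → R5=0&6=0
SHL R5, 3 → R5=0<<3=0
ADD R2, 1 → R2=6+1=7
CMP R2, 12  (cmp 7,12)
JLT again: taken
AND R5, 6 → R5=0&6=0
SHL R5, 3 → R5=0<<3=0
ADD R2, 1 → R2=7+1=8
CMP R2, 12  (cmp 8,12)
JLT again: taken
AND R5, 6 → R5=0&6=0
SHL R5, 3 → R5=0<<3=0
ADD R2, 1 → R2=8+1=9
CMP R2, 12  (cmp 9,12)
JLT again: taken
AND R5, 6 → R5=0&6=0
SHL R5, 3 → R5=0<<3=0
ADD R2, 1 → R2=9+1=10
CMP R2, 12  (cmp 10,12)
JLT again: taken
AND R5, 6 → R5=0&6=0
SHL R5, 3 → R5=0<<3=0
ADD R2, 1 → R2=10+1=11
CMP R2, 12  (cmp 11,12)
JLT again: taken
AND R5, 6 → R5=0&6=0
SHL R5, 3 → R5=0<<3=0
ADD R2, 1 → R2=11+1=12
CMP R2, 12  (cmp 12,12)
JLT again: not taken
halt.

12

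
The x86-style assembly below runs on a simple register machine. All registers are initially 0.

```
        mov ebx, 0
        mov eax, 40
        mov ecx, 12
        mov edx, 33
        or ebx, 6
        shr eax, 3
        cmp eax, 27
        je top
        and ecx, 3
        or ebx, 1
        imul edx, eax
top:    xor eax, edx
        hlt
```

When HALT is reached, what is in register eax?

160

mov ebx, 0 → ebx=0
mov eax, 40 → eax=40
mov ecx, 12 → ecx=12
mov edx, 33 → edx=33
or ebx, 6 → ebx=0|6=6
shr eax, 3 → eax=40>>3=5
cmp eax, 27  (cmp 5,27)
je top: not taken
and ecx, 3 → ecx=12&3=0
or ebx, 1 → ebx=6|1=7
imul edx, eax → edx=33*5=165
xor eax, edx → eax=5^165=160
halt.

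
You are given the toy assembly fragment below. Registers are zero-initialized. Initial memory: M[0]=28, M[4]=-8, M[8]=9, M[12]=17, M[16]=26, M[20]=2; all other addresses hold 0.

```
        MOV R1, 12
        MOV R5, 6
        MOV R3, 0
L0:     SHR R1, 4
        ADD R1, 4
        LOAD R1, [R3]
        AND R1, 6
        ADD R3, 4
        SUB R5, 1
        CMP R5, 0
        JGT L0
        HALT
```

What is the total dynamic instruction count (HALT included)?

MOV R1, 12 → R1=12
MOV R5, 6 → R5=6
MOV R3, 0 → R3=0
SHR R1, 4 → R1=12>>4=0
ADD R1, 4 → R1=0+4=4
LOAD R1, [R3] → R1=M[0]=28
AND R1, 6 → R1=28&6=4
ADD R3, 4 → R3=0+4=4
SUB R5, 1 → R5=6-1=5
CMP R5, 0  (cmp 5,0)
JGT L0: taken
SHR R1, 4 → R1=4>>4=0
ADD R1, 4 → R1=0+4=4
LOAD R1, [R3] → R1=M[4]=-8
AND R1, 6 → R1=(-8)&6=0
ADD R3, 4 → R3=4+4=8
SUB R5, 1 → R5=5-1=4
CMP R5, 0  (cmp 4,0)
JGT L0: taken
SHR R1, 4 → R1=0>>4=0
ADD R1, 4 → R1=0+4=4
LOAD R1, [R3] → R1=M[8]=9
AND R1, 6 → R1=9&6=0
ADD R3, 4 → R3=8+4=12
SUB R5, 1 → R5=4-1=3
CMP R5, 0  (cmp 3,0)
JGT L0: taken
SHR R1, 4 → R1=0>>4=0
ADD R1, 4 → R1=0+4=4
LOAD R1, [R3] → R1=M[12]=17
AND R1, 6 → R1=17&6=0
ADD R3, 4 → R3=12+4=16
SUB R5, 1 → R5=3-1=2
CMP R5, 0  (cmp 2,0)
JGT L0: taken
SHR R1, 4 → R1=0>>4=0
ADD R1, 4 → R1=0+4=4
LOAD R1, [R3] → R1=M[16]=26
AND R1, 6 → R1=26&6=2
ADD R3, 4 → R3=16+4=20
SUB R5, 1 → R5=2-1=1
CMP R5, 0  (cmp 1,0)
JGT L0: taken
SHR R1, 4 → R1=2>>4=0
ADD R1, 4 → R1=0+4=4
LOAD R1, [R3] → R1=M[20]=2
AND R1, 6 → R1=2&6=2
ADD R3, 4 → R3=20+4=24
SUB R5, 1 → R5=1-1=0
CMP R5, 0  (cmp 0,0)
JGT L0: not taken
halt.
Total executed instructions: 52.

52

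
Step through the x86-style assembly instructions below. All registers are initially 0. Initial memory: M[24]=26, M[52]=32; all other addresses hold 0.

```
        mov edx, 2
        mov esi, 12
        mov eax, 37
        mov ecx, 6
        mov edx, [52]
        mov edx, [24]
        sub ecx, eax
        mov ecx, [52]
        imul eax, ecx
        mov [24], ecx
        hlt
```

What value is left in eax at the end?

1184

after mov edx, 2: edx=2
after mov esi, 12: esi=12
after mov eax, 37: eax=37
after mov ecx, 6: ecx=6
after mov edx, [52]: edx=M[52]=32
after mov edx, [24]: edx=M[24]=26
after sub ecx, eax: ecx=6-37=-31
after mov ecx, [52]: ecx=M[52]=32
after imul eax, ecx: eax=37*32=1184
mov [24], ecx → M[24]=32
halt.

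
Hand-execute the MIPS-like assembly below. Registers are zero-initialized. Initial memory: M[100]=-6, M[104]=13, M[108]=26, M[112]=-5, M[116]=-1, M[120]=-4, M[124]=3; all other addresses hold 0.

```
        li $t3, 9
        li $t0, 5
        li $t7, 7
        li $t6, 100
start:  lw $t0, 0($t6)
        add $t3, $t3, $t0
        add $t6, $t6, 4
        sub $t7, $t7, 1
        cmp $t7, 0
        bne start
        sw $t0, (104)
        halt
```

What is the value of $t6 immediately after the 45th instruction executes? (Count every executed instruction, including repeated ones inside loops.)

128

li $t3, 9 → $t3=9
li $t0, 5 → $t0=5
li $t7, 7 → $t7=7
li $t6, 100 → $t6=100
lw $t0, 0($t6) → $t0=M[100]=-6
add $t3, $t3, $t0 → $t3=9+(-6)=3
add $t6, $t6, 4 → $t6=100+4=104
sub $t7, $t7, 1 → $t7=7-1=6
cmp $t7, 0  (cmp 6,0)
bne start: taken
lw $t0, 0($t6) → $t0=M[104]=13
add $t3, $t3, $t0 → $t3=3+13=16
add $t6, $t6, 4 → $t6=104+4=108
sub $t7, $t7, 1 → $t7=6-1=5
cmp $t7, 0  (cmp 5,0)
bne start: taken
lw $t0, 0($t6) → $t0=M[108]=26
add $t3, $t3, $t0 → $t3=16+26=42
add $t6, $t6, 4 → $t6=108+4=112
sub $t7, $t7, 1 → $t7=5-1=4
cmp $t7, 0  (cmp 4,0)
bne start: taken
lw $t0, 0($t6) → $t0=M[112]=-5
add $t3, $t3, $t0 → $t3=42+(-5)=37
add $t6, $t6, 4 → $t6=112+4=116
sub $t7, $t7, 1 → $t7=4-1=3
cmp $t7, 0  (cmp 3,0)
bne start: taken
lw $t0, 0($t6) → $t0=M[116]=-1
add $t3, $t3, $t0 → $t3=37+(-1)=36
add $t6, $t6, 4 → $t6=116+4=120
sub $t7, $t7, 1 → $t7=3-1=2
cmp $t7, 0  (cmp 2,0)
bne start: taken
lw $t0, 0($t6) → $t0=M[120]=-4
add $t3, $t3, $t0 → $t3=36+(-4)=32
add $t6, $t6, 4 → $t6=120+4=124
sub $t7, $t7, 1 → $t7=2-1=1
cmp $t7, 0  (cmp 1,0)
bne start: taken
lw $t0, 0($t6) → $t0=M[124]=3
add $t3, $t3, $t0 → $t3=32+3=35
add $t6, $t6, 4 → $t6=124+4=128
sub $t7, $t7, 1 → $t7=1-1=0
cmp $t7, 0  (cmp 0,0)
After step 45: $t6 = 128.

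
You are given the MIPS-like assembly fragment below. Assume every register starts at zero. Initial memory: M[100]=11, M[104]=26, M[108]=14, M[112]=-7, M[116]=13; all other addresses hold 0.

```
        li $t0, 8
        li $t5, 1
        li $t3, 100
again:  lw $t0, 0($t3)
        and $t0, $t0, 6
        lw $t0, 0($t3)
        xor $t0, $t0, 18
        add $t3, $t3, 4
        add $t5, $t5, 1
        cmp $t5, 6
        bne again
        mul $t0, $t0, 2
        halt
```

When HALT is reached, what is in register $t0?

62

$t0=8
$t5=1
$t3=100
$t0=M[100]=11
$t0=11&6=2
$t0=M[100]=11
$t0=11^18=25
$t3=100+4=104
$t5=1+1=2
cmp $t5, 6  (cmp 2,6)
bne again: taken
$t0=M[104]=26
$t0=26&6=2
$t0=M[104]=26
$t0=26^18=8
$t3=104+4=108
$t5=2+1=3
cmp $t5, 6  (cmp 3,6)
bne again: taken
$t0=M[108]=14
$t0=14&6=6
$t0=M[108]=14
$t0=14^18=28
$t3=108+4=112
$t5=3+1=4
cmp $t5, 6  (cmp 4,6)
bne again: taken
$t0=M[112]=-7
$t0=(-7)&6=0
$t0=M[112]=-7
$t0=(-7)^18=-21
$t3=112+4=116
$t5=4+1=5
cmp $t5, 6  (cmp 5,6)
bne again: taken
$t0=M[116]=13
$t0=13&6=4
$t0=M[116]=13
$t0=13^18=31
$t3=116+4=120
$t5=5+1=6
cmp $t5, 6  (cmp 6,6)
bne again: not taken
$t0=31*2=62
halt.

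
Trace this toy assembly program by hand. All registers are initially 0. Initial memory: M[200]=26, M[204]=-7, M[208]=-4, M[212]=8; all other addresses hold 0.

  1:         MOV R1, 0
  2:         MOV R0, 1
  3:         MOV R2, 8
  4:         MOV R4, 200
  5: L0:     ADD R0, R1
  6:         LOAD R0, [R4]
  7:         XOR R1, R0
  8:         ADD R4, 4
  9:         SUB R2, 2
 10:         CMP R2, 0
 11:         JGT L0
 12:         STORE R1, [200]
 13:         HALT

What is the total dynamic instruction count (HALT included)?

after MOV R1, 0: R1=0
after MOV R0, 1: R0=1
after MOV R2, 8: R2=8
after MOV R4, 200: R4=200
after ADD R0, R1: R0=1+0=1
after LOAD R0, [R4]: R0=M[200]=26
after XOR R1, R0: R1=0^26=26
after ADD R4, 4: R4=200+4=204
after SUB R2, 2: R2=8-2=6
CMP R2, 0  (cmp 6,0)
JGT L0: taken
after ADD R0, R1: R0=26+26=52
after LOAD R0, [R4]: R0=M[204]=-7
after XOR R1, R0: R1=26^(-7)=-29
after ADD R4, 4: R4=204+4=208
after SUB R2, 2: R2=6-2=4
CMP R2, 0  (cmp 4,0)
JGT L0: taken
after ADD R0, R1: R0=(-7)+(-29)=-36
after LOAD R0, [R4]: R0=M[208]=-4
after XOR R1, R0: R1=(-29)^(-4)=31
after ADD R4, 4: R4=208+4=212
after SUB R2, 2: R2=4-2=2
CMP R2, 0  (cmp 2,0)
JGT L0: taken
after ADD R0, R1: R0=(-4)+31=27
after LOAD R0, [R4]: R0=M[212]=8
after XOR R1, R0: R1=31^8=23
after ADD R4, 4: R4=212+4=216
after SUB R2, 2: R2=2-2=0
CMP R2, 0  (cmp 0,0)
JGT L0: not taken
STORE R1, [200] → M[200]=23
halt.
Total executed instructions: 34.

34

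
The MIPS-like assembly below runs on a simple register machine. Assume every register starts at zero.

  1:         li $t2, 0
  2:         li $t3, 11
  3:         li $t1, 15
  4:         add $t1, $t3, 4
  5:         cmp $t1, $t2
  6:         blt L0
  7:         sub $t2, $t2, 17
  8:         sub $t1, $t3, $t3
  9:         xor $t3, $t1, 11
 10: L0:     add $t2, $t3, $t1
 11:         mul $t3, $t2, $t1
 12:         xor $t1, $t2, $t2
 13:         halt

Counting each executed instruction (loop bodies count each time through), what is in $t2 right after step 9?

li $t2, 0 → $t2=0
li $t3, 11 → $t3=11
li $t1, 15 → $t1=15
add $t1, $t3, 4 → $t1=11+4=15
cmp $t1, $t2  (cmp 15,0)
blt L0: not taken
sub $t2, $t2, 17 → $t2=0-17=-17
sub $t1, $t3, $t3 → $t1=11-11=0
xor $t3, $t1, 11 → $t3=0^11=11
After step 9: $t2 = -17.

-17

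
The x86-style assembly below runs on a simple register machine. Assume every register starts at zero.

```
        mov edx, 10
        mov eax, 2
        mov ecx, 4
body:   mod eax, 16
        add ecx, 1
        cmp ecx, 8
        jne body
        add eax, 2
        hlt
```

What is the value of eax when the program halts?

4

mov edx, 10 → edx=10
mov eax, 2 → eax=2
mov ecx, 4 → ecx=4
mod eax, 16 → eax=2%16=2
add ecx, 1 → ecx=4+1=5
cmp ecx, 8  (cmp 5,8)
jne body: taken
mod eax, 16 → eax=2%16=2
add ecx, 1 → ecx=5+1=6
cmp ecx, 8  (cmp 6,8)
jne body: taken
mod eax, 16 → eax=2%16=2
add ecx, 1 → ecx=6+1=7
cmp ecx, 8  (cmp 7,8)
jne body: taken
mod eax, 16 → eax=2%16=2
add ecx, 1 → ecx=7+1=8
cmp ecx, 8  (cmp 8,8)
jne body: not taken
add eax, 2 → eax=2+2=4
halt.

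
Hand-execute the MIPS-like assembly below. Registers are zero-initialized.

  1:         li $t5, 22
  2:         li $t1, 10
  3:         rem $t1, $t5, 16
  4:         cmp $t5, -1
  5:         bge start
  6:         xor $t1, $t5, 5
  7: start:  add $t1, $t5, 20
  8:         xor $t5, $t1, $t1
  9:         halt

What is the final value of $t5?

after li $t5, 22: $t5=22
after li $t1, 10: $t1=10
after rem $t1, $t5, 16: $t1=22%16=6
cmp $t5, -1  (cmp 22,-1)
bge start: taken
after add $t1, $t5, 20: $t1=22+20=42
after xor $t5, $t1, $t1: $t5=42^42=0
halt.

0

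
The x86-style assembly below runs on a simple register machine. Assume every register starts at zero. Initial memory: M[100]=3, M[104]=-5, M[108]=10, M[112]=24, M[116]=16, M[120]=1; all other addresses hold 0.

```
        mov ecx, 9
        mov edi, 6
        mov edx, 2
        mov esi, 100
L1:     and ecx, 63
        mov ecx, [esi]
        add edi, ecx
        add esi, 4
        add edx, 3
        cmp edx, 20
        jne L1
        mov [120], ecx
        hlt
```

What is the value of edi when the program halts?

after mov ecx, 9: ecx=9
after mov edi, 6: edi=6
after mov edx, 2: edx=2
after mov esi, 100: esi=100
after and ecx, 63: ecx=9&63=9
after mov ecx, [esi]: ecx=M[100]=3
after add edi, ecx: edi=6+3=9
after add esi, 4: esi=100+4=104
after add edx, 3: edx=2+3=5
cmp edx, 20  (cmp 5,20)
jne L1: taken
after and ecx, 63: ecx=3&63=3
after mov ecx, [esi]: ecx=M[104]=-5
after add edi, ecx: edi=9+(-5)=4
after add esi, 4: esi=104+4=108
after add edx, 3: edx=5+3=8
cmp edx, 20  (cmp 8,20)
jne L1: taken
after and ecx, 63: ecx=(-5)&63=59
after mov ecx, [esi]: ecx=M[108]=10
after add edi, ecx: edi=4+10=14
after add esi, 4: esi=108+4=112
after add edx, 3: edx=8+3=11
cmp edx, 20  (cmp 11,20)
jne L1: taken
after and ecx, 63: ecx=10&63=10
after mov ecx, [esi]: ecx=M[112]=24
after add edi, ecx: edi=14+24=38
after add esi, 4: esi=112+4=116
after add edx, 3: edx=11+3=14
cmp edx, 20  (cmp 14,20)
jne L1: taken
after and ecx, 63: ecx=24&63=24
after mov ecx, [esi]: ecx=M[116]=16
after add edi, ecx: edi=38+16=54
after add esi, 4: esi=116+4=120
after add edx, 3: edx=14+3=17
cmp edx, 20  (cmp 17,20)
jne L1: taken
after and ecx, 63: ecx=16&63=16
after mov ecx, [esi]: ecx=M[120]=1
after add edi, ecx: edi=54+1=55
after add esi, 4: esi=120+4=124
after add edx, 3: edx=17+3=20
cmp edx, 20  (cmp 20,20)
jne L1: not taken
mov [120], ecx → M[120]=1
halt.

55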